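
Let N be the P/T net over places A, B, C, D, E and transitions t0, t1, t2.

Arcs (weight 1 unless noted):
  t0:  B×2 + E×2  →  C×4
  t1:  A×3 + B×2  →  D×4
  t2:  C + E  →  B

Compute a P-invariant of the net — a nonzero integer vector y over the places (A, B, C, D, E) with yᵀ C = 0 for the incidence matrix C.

Incidence matrix C (rows=places, cols=transitions):
       t0   t1   t2
    A   0   -3    0
    B  -2   -2    1
    C   4    0   -1
    D   0    4    0
    E  -2    0   -1

Candidate y = [4, 0, 0, 3, 0]; check y·C column-wise:
  col t0: 4·0 + 0·-2 + 0·4 + 3·0 + 0·-2 = 0
  col t1: 4·-3 + 0·-2 + 3·4 = 0
  col t2: 4·0 + 0·1 + 0·-1 + 3·0 + 0·-1 = 0

y = (A:4, B:0, C:0, D:3, E:0)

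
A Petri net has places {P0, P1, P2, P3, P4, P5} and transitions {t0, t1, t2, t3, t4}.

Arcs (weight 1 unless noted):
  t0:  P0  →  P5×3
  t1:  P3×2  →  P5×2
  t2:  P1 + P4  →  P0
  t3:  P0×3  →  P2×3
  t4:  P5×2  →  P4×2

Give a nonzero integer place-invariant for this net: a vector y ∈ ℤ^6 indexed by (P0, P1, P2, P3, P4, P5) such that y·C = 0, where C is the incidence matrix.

Incidence matrix C (rows=places, cols=transitions):
       t0   t1   t2   t3   t4
   P0  -1    0    1   -3    0
   P1   0    0   -1    0    0
   P2   0    0    0    3    0
   P3   0   -2    0    0    0
   P4   0    0   -1    0    2
   P5   3    2    0    0   -2

Candidate y = [3, 2, 3, 1, 1, 1]; check y·C column-wise:
  col t0: 3·-1 + 2·0 + 3·0 + 1·0 + 1·0 + 1·3 = 0
  col t1: 3·0 + 2·0 + 3·0 + 1·-2 + 1·0 + 1·2 = 0
  col t2: 3·1 + 2·-1 + 3·0 + 1·0 + 1·-1 + 1·0 = 0
  col t3: 3·-3 + 2·0 + 3·3 + 1·0 + 1·0 + 1·0 = 0
  col t4: 3·0 + 2·0 + 3·0 + 1·0 + 1·2 + 1·-2 = 0

y = (P0:3, P1:2, P2:3, P3:1, P4:1, P5:1)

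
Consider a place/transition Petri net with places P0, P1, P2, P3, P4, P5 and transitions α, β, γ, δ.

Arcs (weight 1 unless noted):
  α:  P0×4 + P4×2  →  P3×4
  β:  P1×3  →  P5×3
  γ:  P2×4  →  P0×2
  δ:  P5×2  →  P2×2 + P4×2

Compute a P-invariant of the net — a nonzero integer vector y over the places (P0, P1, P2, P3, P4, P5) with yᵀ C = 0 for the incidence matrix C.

Incidence matrix C (rows=places, cols=transitions):
        α    β    γ    δ
   P0  -4    0    2    0
   P1   0   -3    0    0
   P2   0    0   -4    2
   P3   4    0    0    0
   P4  -2    0    0    2
   P5   0    3    0   -2

Candidate y = [4, 0, 2, 3, -2, 0]; check y·C column-wise:
  col α: 4·-4 + 2·0 + 3·4 + -2·-2 = 0
  col β: 4·0 + 0·-3 + 2·0 + 3·0 + -2·0 + 0·3 = 0
  col γ: 4·2 + 2·-4 + 3·0 + -2·0 = 0
  col δ: 4·0 + 2·2 + 3·0 + -2·2 + 0·-2 = 0

y = (P0:4, P1:0, P2:2, P3:3, P4:-2, P5:0)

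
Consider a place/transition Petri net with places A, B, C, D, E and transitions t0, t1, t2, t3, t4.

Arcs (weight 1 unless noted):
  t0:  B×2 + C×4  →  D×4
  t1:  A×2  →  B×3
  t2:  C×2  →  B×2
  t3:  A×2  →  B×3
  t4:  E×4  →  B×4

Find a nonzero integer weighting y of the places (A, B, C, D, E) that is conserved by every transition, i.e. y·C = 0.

y = (A:3, B:2, C:2, D:3, E:2)

Incidence matrix C (rows=places, cols=transitions):
       t0   t1   t2   t3   t4
    A   0   -2    0   -2    0
    B  -2    3    2    3    4
    C  -4    0   -2    0    0
    D   4    0    0    0    0
    E   0    0    0    0   -4

Candidate y = [3, 2, 2, 3, 2]; check y·C column-wise:
  col t0: 3·0 + 2·-2 + 2·-4 + 3·4 + 2·0 = 0
  col t1: 3·-2 + 2·3 + 2·0 + 3·0 + 2·0 = 0
  col t2: 3·0 + 2·2 + 2·-2 + 3·0 + 2·0 = 0
  col t3: 3·-2 + 2·3 + 2·0 + 3·0 + 2·0 = 0
  col t4: 3·0 + 2·4 + 2·0 + 3·0 + 2·-4 = 0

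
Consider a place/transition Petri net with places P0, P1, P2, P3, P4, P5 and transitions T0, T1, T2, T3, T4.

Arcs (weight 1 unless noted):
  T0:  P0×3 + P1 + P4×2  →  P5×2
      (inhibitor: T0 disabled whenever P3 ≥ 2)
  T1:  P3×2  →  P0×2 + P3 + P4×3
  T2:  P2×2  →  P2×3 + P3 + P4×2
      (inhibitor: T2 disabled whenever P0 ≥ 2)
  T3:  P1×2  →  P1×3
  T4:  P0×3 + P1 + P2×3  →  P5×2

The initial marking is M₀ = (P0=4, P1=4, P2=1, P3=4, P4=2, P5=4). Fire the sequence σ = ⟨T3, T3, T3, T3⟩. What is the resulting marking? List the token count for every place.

step 1: fire T3:  (P0=4, P1=4, P2=1, P3=4, P4=2, P5=4) → (P0=4, P1=5, P2=1, P3=4, P4=2, P5=4)
step 2: fire T3:  (P0=4, P1=5, P2=1, P3=4, P4=2, P5=4) → (P0=4, P1=6, P2=1, P3=4, P4=2, P5=4)
step 3: fire T3:  (P0=4, P1=6, P2=1, P3=4, P4=2, P5=4) → (P0=4, P1=7, P2=1, P3=4, P4=2, P5=4)
step 4: fire T3:  (P0=4, P1=7, P2=1, P3=4, P4=2, P5=4) → (P0=4, P1=8, P2=1, P3=4, P4=2, P5=4)

(P0=4, P1=8, P2=1, P3=4, P4=2, P5=4)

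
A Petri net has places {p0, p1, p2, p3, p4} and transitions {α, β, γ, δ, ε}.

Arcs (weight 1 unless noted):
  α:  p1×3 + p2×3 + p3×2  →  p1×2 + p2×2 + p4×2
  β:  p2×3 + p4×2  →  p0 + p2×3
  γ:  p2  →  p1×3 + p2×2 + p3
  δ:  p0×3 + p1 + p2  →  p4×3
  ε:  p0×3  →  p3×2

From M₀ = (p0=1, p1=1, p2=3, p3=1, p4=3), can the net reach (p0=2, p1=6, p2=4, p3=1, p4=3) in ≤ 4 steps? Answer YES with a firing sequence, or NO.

step 1: fire β:  (p0=1, p1=1, p2=3, p3=1, p4=3) → (p0=2, p1=1, p2=3, p3=1, p4=1)
step 2: fire γ:  (p0=2, p1=1, p2=3, p3=1, p4=1) → (p0=2, p1=4, p2=4, p3=2, p4=1)
step 3: fire α:  (p0=2, p1=4, p2=4, p3=2, p4=1) → (p0=2, p1=3, p2=3, p3=0, p4=3)
step 4: fire γ:  (p0=2, p1=3, p2=3, p3=0, p4=3) → (p0=2, p1=6, p2=4, p3=1, p4=3)

YES — reachable via ⟨β, γ, α, γ⟩ (4 firings)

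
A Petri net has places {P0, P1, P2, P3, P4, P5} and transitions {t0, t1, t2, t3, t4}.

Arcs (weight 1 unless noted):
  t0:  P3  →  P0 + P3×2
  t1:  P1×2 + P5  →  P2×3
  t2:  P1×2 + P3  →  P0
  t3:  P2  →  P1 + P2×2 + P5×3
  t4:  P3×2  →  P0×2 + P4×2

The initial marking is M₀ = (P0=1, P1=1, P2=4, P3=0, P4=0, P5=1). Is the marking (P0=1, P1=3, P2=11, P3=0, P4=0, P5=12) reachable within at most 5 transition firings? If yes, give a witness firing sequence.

YES — reachable via ⟨t3, t1, t3, t3, t3⟩ (5 firings)

step 1: fire t3:  (P0=1, P1=1, P2=4, P3=0, P4=0, P5=1) → (P0=1, P1=2, P2=5, P3=0, P4=0, P5=4)
step 2: fire t1:  (P0=1, P1=2, P2=5, P3=0, P4=0, P5=4) → (P0=1, P1=0, P2=8, P3=0, P4=0, P5=3)
step 3: fire t3:  (P0=1, P1=0, P2=8, P3=0, P4=0, P5=3) → (P0=1, P1=1, P2=9, P3=0, P4=0, P5=6)
step 4: fire t3:  (P0=1, P1=1, P2=9, P3=0, P4=0, P5=6) → (P0=1, P1=2, P2=10, P3=0, P4=0, P5=9)
step 5: fire t3:  (P0=1, P1=2, P2=10, P3=0, P4=0, P5=9) → (P0=1, P1=3, P2=11, P3=0, P4=0, P5=12)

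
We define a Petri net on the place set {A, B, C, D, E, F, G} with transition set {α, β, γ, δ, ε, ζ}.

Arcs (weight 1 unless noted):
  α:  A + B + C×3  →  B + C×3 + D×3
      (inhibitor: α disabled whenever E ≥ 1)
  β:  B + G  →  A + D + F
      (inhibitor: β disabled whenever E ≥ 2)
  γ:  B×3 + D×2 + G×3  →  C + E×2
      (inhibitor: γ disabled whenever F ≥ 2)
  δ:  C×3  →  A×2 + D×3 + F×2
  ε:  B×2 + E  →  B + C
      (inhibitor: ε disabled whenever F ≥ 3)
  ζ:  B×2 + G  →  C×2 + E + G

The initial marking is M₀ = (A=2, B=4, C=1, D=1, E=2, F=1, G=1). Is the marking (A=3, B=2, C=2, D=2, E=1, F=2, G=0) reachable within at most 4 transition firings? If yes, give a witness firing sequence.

YES — reachable via ⟨ε, β⟩ (2 firings)

step 1: fire ε:  (A=2, B=4, C=1, D=1, E=2, F=1, G=1) → (A=2, B=3, C=2, D=1, E=1, F=1, G=1)
step 2: fire β:  (A=2, B=3, C=2, D=1, E=1, F=1, G=1) → (A=3, B=2, C=2, D=2, E=1, F=2, G=0)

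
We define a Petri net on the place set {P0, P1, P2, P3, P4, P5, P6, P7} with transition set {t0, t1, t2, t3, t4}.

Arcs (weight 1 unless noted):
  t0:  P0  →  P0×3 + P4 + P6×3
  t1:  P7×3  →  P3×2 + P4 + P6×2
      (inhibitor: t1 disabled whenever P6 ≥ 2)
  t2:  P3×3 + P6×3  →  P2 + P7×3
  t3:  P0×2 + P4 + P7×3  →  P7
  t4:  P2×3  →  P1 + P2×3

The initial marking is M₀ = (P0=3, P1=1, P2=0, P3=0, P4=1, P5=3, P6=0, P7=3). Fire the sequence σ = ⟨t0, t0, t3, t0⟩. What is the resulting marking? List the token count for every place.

step 1: fire t0:  (P0=3, P1=1, P2=0, P3=0, P4=1, P5=3, P6=0, P7=3) → (P0=5, P1=1, P2=0, P3=0, P4=2, P5=3, P6=3, P7=3)
step 2: fire t0:  (P0=5, P1=1, P2=0, P3=0, P4=2, P5=3, P6=3, P7=3) → (P0=7, P1=1, P2=0, P3=0, P4=3, P5=3, P6=6, P7=3)
step 3: fire t3:  (P0=7, P1=1, P2=0, P3=0, P4=3, P5=3, P6=6, P7=3) → (P0=5, P1=1, P2=0, P3=0, P4=2, P5=3, P6=6, P7=1)
step 4: fire t0:  (P0=5, P1=1, P2=0, P3=0, P4=2, P5=3, P6=6, P7=1) → (P0=7, P1=1, P2=0, P3=0, P4=3, P5=3, P6=9, P7=1)

(P0=7, P1=1, P2=0, P3=0, P4=3, P5=3, P6=9, P7=1)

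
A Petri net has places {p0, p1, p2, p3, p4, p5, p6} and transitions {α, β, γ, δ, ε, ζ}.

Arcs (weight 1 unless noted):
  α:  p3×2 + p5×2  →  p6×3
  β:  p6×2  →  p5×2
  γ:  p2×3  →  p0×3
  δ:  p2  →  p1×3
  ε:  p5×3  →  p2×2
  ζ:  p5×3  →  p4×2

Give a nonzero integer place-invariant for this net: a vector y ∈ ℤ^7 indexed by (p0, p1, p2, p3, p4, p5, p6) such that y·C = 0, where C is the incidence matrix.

y = (p0:3, p1:1, p2:3, p3:1, p4:3, p5:2, p6:2)

Incidence matrix C (rows=places, cols=transitions):
        α    β    γ    δ    ε    ζ
   p0   0    0    3    0    0    0
   p1   0    0    0    3    0    0
   p2   0    0   -3   -1    2    0
   p3  -2    0    0    0    0    0
   p4   0    0    0    0    0    2
   p5  -2    2    0    0   -3   -3
   p6   3   -2    0    0    0    0

Candidate y = [3, 1, 3, 1, 3, 2, 2]; check y·C column-wise:
  col α: 3·0 + 1·0 + 3·0 + 1·-2 + 3·0 + 2·-2 + 2·3 = 0
  col β: 3·0 + 1·0 + 3·0 + 1·0 + 3·0 + 2·2 + 2·-2 = 0
  col γ: 3·3 + 1·0 + 3·-3 + 1·0 + 3·0 + 2·0 + 2·0 = 0
  col δ: 3·0 + 1·3 + 3·-1 + 1·0 + 3·0 + 2·0 + 2·0 = 0
  col ε: 3·0 + 1·0 + 3·2 + 1·0 + 3·0 + 2·-3 + 2·0 = 0
  col ζ: 3·0 + 1·0 + 3·0 + 1·0 + 3·2 + 2·-3 + 2·0 = 0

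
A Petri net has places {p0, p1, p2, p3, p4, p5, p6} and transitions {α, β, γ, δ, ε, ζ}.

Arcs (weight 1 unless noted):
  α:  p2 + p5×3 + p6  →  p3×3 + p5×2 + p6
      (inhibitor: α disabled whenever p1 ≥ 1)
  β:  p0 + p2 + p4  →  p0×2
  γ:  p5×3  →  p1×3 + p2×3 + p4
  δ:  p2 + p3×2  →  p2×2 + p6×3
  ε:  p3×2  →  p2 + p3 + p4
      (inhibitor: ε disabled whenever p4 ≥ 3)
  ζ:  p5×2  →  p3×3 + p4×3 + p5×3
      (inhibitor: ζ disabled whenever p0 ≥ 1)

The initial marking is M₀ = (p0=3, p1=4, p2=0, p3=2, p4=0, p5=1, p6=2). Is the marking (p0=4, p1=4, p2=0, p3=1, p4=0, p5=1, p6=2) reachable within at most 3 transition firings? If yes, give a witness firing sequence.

YES — reachable via ⟨ε, β⟩ (2 firings)

step 1: fire ε:  (p0=3, p1=4, p2=0, p3=2, p4=0, p5=1, p6=2) → (p0=3, p1=4, p2=1, p3=1, p4=1, p5=1, p6=2)
step 2: fire β:  (p0=3, p1=4, p2=1, p3=1, p4=1, p5=1, p6=2) → (p0=4, p1=4, p2=0, p3=1, p4=0, p5=1, p6=2)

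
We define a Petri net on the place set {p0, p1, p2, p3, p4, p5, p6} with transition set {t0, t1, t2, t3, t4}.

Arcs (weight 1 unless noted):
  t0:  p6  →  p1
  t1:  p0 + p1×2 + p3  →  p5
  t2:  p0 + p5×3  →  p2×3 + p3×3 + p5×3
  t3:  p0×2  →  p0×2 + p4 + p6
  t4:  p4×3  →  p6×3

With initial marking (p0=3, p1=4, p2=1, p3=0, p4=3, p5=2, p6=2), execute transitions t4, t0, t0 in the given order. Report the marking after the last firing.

step 1: fire t4:  (p0=3, p1=4, p2=1, p3=0, p4=3, p5=2, p6=2) → (p0=3, p1=4, p2=1, p3=0, p4=0, p5=2, p6=5)
step 2: fire t0:  (p0=3, p1=4, p2=1, p3=0, p4=0, p5=2, p6=5) → (p0=3, p1=5, p2=1, p3=0, p4=0, p5=2, p6=4)
step 3: fire t0:  (p0=3, p1=5, p2=1, p3=0, p4=0, p5=2, p6=4) → (p0=3, p1=6, p2=1, p3=0, p4=0, p5=2, p6=3)

(p0=3, p1=6, p2=1, p3=0, p4=0, p5=2, p6=3)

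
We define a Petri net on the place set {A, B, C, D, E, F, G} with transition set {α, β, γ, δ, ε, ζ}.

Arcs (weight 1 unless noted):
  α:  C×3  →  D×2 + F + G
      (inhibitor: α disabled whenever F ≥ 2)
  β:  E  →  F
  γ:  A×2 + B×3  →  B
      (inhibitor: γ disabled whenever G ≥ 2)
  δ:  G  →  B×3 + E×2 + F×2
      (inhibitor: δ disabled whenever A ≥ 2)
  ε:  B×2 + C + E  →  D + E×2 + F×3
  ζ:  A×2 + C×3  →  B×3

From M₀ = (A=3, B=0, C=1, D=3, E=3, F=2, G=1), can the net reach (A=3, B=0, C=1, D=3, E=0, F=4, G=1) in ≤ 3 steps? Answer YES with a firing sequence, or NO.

NO — not reachable within 3 firings

depth 0: 1 marking
depth 1: 2 markings reached so far
depth 2: 3 markings reached so far
depth 3: 4 markings reached so far
target is not among the 4 markings reachable within 3 steps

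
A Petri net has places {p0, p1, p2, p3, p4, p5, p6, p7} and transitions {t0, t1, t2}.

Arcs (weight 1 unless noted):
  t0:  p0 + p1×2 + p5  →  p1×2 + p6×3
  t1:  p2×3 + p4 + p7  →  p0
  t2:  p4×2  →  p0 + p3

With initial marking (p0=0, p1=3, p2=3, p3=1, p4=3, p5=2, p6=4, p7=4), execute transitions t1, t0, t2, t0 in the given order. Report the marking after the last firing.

step 1: fire t1:  (p0=0, p1=3, p2=3, p3=1, p4=3, p5=2, p6=4, p7=4) → (p0=1, p1=3, p2=0, p3=1, p4=2, p5=2, p6=4, p7=3)
step 2: fire t0:  (p0=1, p1=3, p2=0, p3=1, p4=2, p5=2, p6=4, p7=3) → (p0=0, p1=3, p2=0, p3=1, p4=2, p5=1, p6=7, p7=3)
step 3: fire t2:  (p0=0, p1=3, p2=0, p3=1, p4=2, p5=1, p6=7, p7=3) → (p0=1, p1=3, p2=0, p3=2, p4=0, p5=1, p6=7, p7=3)
step 4: fire t0:  (p0=1, p1=3, p2=0, p3=2, p4=0, p5=1, p6=7, p7=3) → (p0=0, p1=3, p2=0, p3=2, p4=0, p5=0, p6=10, p7=3)

(p0=0, p1=3, p2=0, p3=2, p4=0, p5=0, p6=10, p7=3)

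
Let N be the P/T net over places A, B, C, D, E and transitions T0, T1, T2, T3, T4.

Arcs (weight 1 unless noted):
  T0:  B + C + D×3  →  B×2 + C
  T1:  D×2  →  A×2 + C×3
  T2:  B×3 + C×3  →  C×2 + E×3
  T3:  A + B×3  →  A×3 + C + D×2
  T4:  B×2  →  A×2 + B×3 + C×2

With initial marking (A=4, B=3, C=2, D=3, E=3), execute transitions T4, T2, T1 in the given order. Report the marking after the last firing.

(A=8, B=1, C=6, D=1, E=6)

step 1: fire T4:  (A=4, B=3, C=2, D=3, E=3) → (A=6, B=4, C=4, D=3, E=3)
step 2: fire T2:  (A=6, B=4, C=4, D=3, E=3) → (A=6, B=1, C=3, D=3, E=6)
step 3: fire T1:  (A=6, B=1, C=3, D=3, E=6) → (A=8, B=1, C=6, D=1, E=6)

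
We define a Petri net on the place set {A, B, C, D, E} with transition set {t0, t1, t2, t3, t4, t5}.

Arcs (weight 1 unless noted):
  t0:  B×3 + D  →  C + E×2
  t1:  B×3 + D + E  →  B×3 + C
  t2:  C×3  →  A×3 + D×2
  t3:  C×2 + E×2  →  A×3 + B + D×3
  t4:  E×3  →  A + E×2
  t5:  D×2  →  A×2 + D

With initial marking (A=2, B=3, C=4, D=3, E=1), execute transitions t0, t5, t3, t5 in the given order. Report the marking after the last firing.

step 1: fire t0:  (A=2, B=3, C=4, D=3, E=1) → (A=2, B=0, C=5, D=2, E=3)
step 2: fire t5:  (A=2, B=0, C=5, D=2, E=3) → (A=4, B=0, C=5, D=1, E=3)
step 3: fire t3:  (A=4, B=0, C=5, D=1, E=3) → (A=7, B=1, C=3, D=4, E=1)
step 4: fire t5:  (A=7, B=1, C=3, D=4, E=1) → (A=9, B=1, C=3, D=3, E=1)

(A=9, B=1, C=3, D=3, E=1)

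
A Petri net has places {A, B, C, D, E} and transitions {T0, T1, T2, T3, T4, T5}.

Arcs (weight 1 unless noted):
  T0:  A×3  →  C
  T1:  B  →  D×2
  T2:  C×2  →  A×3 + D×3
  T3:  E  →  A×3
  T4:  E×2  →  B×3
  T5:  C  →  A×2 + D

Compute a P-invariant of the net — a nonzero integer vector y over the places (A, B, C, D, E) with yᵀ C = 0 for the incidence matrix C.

Incidence matrix C (rows=places, cols=transitions):
       T0   T1   T2   T3   T4   T5
    A  -3    0    3    3    0    2
    B   0   -1    0    0    3    0
    C   1    0   -2    0    0   -1
    D   0    2    3    0    0    1
    E   0    0    0   -1   -2    0

Candidate y = [1, 2, 3, 1, 3]; check y·C column-wise:
  col T0: 1·-3 + 2·0 + 3·1 + 1·0 + 3·0 = 0
  col T1: 1·0 + 2·-1 + 3·0 + 1·2 + 3·0 = 0
  col T2: 1·3 + 2·0 + 3·-2 + 1·3 + 3·0 = 0
  col T3: 1·3 + 2·0 + 3·0 + 1·0 + 3·-1 = 0
  col T4: 1·0 + 2·3 + 3·0 + 1·0 + 3·-2 = 0
  col T5: 1·2 + 2·0 + 3·-1 + 1·1 + 3·0 = 0

y = (A:1, B:2, C:3, D:1, E:3)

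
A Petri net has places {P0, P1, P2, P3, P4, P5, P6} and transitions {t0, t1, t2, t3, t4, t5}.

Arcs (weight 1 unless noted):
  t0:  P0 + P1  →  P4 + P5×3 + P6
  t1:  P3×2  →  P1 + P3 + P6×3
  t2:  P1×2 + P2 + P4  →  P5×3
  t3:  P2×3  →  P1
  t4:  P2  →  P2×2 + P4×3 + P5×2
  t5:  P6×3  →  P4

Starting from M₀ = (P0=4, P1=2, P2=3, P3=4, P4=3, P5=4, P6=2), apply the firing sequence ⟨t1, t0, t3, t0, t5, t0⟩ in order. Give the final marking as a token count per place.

step 1: fire t1:  (P0=4, P1=2, P2=3, P3=4, P4=3, P5=4, P6=2) → (P0=4, P1=3, P2=3, P3=3, P4=3, P5=4, P6=5)
step 2: fire t0:  (P0=4, P1=3, P2=3, P3=3, P4=3, P5=4, P6=5) → (P0=3, P1=2, P2=3, P3=3, P4=4, P5=7, P6=6)
step 3: fire t3:  (P0=3, P1=2, P2=3, P3=3, P4=4, P5=7, P6=6) → (P0=3, P1=3, P2=0, P3=3, P4=4, P5=7, P6=6)
step 4: fire t0:  (P0=3, P1=3, P2=0, P3=3, P4=4, P5=7, P6=6) → (P0=2, P1=2, P2=0, P3=3, P4=5, P5=10, P6=7)
step 5: fire t5:  (P0=2, P1=2, P2=0, P3=3, P4=5, P5=10, P6=7) → (P0=2, P1=2, P2=0, P3=3, P4=6, P5=10, P6=4)
step 6: fire t0:  (P0=2, P1=2, P2=0, P3=3, P4=6, P5=10, P6=4) → (P0=1, P1=1, P2=0, P3=3, P4=7, P5=13, P6=5)

(P0=1, P1=1, P2=0, P3=3, P4=7, P5=13, P6=5)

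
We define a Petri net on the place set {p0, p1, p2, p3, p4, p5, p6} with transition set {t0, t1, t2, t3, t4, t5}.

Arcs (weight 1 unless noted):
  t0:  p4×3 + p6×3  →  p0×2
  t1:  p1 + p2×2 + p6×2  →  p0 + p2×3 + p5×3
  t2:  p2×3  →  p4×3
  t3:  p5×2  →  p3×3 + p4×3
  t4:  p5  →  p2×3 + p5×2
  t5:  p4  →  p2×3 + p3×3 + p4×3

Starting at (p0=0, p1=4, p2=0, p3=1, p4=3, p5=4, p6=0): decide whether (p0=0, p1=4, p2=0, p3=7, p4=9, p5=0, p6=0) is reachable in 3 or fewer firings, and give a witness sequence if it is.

step 1: fire t3:  (p0=0, p1=4, p2=0, p3=1, p4=3, p5=4, p6=0) → (p0=0, p1=4, p2=0, p3=4, p4=6, p5=2, p6=0)
step 2: fire t3:  (p0=0, p1=4, p2=0, p3=4, p4=6, p5=2, p6=0) → (p0=0, p1=4, p2=0, p3=7, p4=9, p5=0, p6=0)

YES — reachable via ⟨t3, t3⟩ (2 firings)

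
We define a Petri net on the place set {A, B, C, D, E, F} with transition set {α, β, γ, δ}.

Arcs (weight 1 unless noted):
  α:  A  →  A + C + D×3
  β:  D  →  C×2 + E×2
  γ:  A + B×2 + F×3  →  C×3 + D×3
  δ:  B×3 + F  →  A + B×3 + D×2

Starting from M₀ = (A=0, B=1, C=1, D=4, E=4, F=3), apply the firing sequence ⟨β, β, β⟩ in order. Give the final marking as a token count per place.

(A=0, B=1, C=7, D=1, E=10, F=3)

step 1: fire β:  (A=0, B=1, C=1, D=4, E=4, F=3) → (A=0, B=1, C=3, D=3, E=6, F=3)
step 2: fire β:  (A=0, B=1, C=3, D=3, E=6, F=3) → (A=0, B=1, C=5, D=2, E=8, F=3)
step 3: fire β:  (A=0, B=1, C=5, D=2, E=8, F=3) → (A=0, B=1, C=7, D=1, E=10, F=3)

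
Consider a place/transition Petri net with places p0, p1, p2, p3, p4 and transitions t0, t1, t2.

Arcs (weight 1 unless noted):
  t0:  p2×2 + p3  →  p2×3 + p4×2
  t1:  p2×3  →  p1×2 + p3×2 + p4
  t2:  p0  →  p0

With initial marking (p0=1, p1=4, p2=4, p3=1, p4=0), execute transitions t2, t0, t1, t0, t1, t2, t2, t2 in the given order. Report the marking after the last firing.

(p0=1, p1=8, p2=0, p3=3, p4=6)

step 1: fire t2:  (p0=1, p1=4, p2=4, p3=1, p4=0) → (p0=1, p1=4, p2=4, p3=1, p4=0)
step 2: fire t0:  (p0=1, p1=4, p2=4, p3=1, p4=0) → (p0=1, p1=4, p2=5, p3=0, p4=2)
step 3: fire t1:  (p0=1, p1=4, p2=5, p3=0, p4=2) → (p0=1, p1=6, p2=2, p3=2, p4=3)
step 4: fire t0:  (p0=1, p1=6, p2=2, p3=2, p4=3) → (p0=1, p1=6, p2=3, p3=1, p4=5)
step 5: fire t1:  (p0=1, p1=6, p2=3, p3=1, p4=5) → (p0=1, p1=8, p2=0, p3=3, p4=6)
step 6: fire t2:  (p0=1, p1=8, p2=0, p3=3, p4=6) → (p0=1, p1=8, p2=0, p3=3, p4=6)
step 7: fire t2:  (p0=1, p1=8, p2=0, p3=3, p4=6) → (p0=1, p1=8, p2=0, p3=3, p4=6)
step 8: fire t2:  (p0=1, p1=8, p2=0, p3=3, p4=6) → (p0=1, p1=8, p2=0, p3=3, p4=6)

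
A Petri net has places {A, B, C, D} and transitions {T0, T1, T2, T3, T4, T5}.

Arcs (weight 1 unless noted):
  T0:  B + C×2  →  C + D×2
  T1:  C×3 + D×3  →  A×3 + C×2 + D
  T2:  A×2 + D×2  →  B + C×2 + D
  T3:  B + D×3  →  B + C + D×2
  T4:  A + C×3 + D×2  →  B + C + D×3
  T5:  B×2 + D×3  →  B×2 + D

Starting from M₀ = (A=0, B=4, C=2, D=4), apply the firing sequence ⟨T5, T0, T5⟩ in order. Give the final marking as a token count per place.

step 1: fire T5:  (A=0, B=4, C=2, D=4) → (A=0, B=4, C=2, D=2)
step 2: fire T0:  (A=0, B=4, C=2, D=2) → (A=0, B=3, C=1, D=4)
step 3: fire T5:  (A=0, B=3, C=1, D=4) → (A=0, B=3, C=1, D=2)

(A=0, B=3, C=1, D=2)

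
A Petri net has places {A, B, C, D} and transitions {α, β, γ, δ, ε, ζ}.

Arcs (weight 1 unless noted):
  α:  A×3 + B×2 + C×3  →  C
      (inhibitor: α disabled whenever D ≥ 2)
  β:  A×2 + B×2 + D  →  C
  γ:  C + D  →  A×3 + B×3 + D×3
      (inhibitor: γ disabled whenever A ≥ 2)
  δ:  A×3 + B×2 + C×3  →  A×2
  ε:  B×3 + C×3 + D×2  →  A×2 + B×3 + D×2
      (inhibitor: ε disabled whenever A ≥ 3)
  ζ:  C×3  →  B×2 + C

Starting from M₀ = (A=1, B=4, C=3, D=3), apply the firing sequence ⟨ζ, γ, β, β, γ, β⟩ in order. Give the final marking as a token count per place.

(A=1, B=6, C=2, D=4)

step 1: fire ζ:  (A=1, B=4, C=3, D=3) → (A=1, B=6, C=1, D=3)
step 2: fire γ:  (A=1, B=6, C=1, D=3) → (A=4, B=9, C=0, D=5)
step 3: fire β:  (A=4, B=9, C=0, D=5) → (A=2, B=7, C=1, D=4)
step 4: fire β:  (A=2, B=7, C=1, D=4) → (A=0, B=5, C=2, D=3)
step 5: fire γ:  (A=0, B=5, C=2, D=3) → (A=3, B=8, C=1, D=5)
step 6: fire β:  (A=3, B=8, C=1, D=5) → (A=1, B=6, C=2, D=4)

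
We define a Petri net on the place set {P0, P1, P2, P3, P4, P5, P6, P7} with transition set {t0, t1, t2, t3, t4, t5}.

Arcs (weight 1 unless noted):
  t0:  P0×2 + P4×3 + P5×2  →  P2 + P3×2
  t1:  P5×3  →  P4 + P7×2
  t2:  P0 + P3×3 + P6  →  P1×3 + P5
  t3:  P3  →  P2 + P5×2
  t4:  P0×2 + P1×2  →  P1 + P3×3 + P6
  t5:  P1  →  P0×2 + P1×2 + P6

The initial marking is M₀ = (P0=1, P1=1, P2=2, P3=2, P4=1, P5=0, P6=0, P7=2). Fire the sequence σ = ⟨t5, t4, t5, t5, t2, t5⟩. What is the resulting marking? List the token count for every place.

(P0=6, P1=7, P2=2, P3=2, P4=1, P5=1, P6=4, P7=2)

step 1: fire t5:  (P0=1, P1=1, P2=2, P3=2, P4=1, P5=0, P6=0, P7=2) → (P0=3, P1=2, P2=2, P3=2, P4=1, P5=0, P6=1, P7=2)
step 2: fire t4:  (P0=3, P1=2, P2=2, P3=2, P4=1, P5=0, P6=1, P7=2) → (P0=1, P1=1, P2=2, P3=5, P4=1, P5=0, P6=2, P7=2)
step 3: fire t5:  (P0=1, P1=1, P2=2, P3=5, P4=1, P5=0, P6=2, P7=2) → (P0=3, P1=2, P2=2, P3=5, P4=1, P5=0, P6=3, P7=2)
step 4: fire t5:  (P0=3, P1=2, P2=2, P3=5, P4=1, P5=0, P6=3, P7=2) → (P0=5, P1=3, P2=2, P3=5, P4=1, P5=0, P6=4, P7=2)
step 5: fire t2:  (P0=5, P1=3, P2=2, P3=5, P4=1, P5=0, P6=4, P7=2) → (P0=4, P1=6, P2=2, P3=2, P4=1, P5=1, P6=3, P7=2)
step 6: fire t5:  (P0=4, P1=6, P2=2, P3=2, P4=1, P5=1, P6=3, P7=2) → (P0=6, P1=7, P2=2, P3=2, P4=1, P5=1, P6=4, P7=2)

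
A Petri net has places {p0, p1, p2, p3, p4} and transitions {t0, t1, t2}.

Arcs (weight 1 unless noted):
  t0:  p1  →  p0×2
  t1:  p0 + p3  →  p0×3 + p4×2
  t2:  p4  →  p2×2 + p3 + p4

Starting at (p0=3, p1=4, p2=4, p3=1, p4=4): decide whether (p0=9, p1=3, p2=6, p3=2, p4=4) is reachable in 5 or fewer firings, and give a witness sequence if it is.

depth 0: 1 marking
depth 1: 4 markings reached so far
depth 2: 9 markings reached so far
depth 3: 17 markings reached so far
depth 4: 28 markings reached so far
depth 5: 42 markings reached so far
target is not among the 42 markings reachable within 5 steps

NO — not reachable within 5 firings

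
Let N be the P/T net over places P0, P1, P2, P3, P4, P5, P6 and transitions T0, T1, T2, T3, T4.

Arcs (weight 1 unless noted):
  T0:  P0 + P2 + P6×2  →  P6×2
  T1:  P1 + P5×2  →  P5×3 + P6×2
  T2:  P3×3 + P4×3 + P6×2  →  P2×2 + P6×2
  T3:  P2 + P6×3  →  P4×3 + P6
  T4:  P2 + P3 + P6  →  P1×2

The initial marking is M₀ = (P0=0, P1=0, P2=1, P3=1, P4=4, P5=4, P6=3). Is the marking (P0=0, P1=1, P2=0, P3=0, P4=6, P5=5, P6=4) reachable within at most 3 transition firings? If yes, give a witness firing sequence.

NO — not reachable within 3 firings

depth 0: 1 marking
depth 1: 3 markings reached so far
depth 2: 4 markings reached so far
depth 3: 5 markings reached so far
target is not among the 5 markings reachable within 3 steps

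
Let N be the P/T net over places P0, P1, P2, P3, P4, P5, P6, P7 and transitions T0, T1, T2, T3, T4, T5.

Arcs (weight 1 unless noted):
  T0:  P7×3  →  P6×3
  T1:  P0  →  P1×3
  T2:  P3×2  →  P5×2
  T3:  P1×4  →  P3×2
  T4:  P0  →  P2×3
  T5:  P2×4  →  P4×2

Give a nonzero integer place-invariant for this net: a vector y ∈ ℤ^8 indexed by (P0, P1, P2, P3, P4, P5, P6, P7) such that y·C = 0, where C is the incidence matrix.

y = (P0:3, P1:1, P2:1, P3:2, P4:2, P5:2, P6:0, P7:0)

Incidence matrix C (rows=places, cols=transitions):
       T0   T1   T2   T3   T4   T5
   P0   0   -1    0    0   -1    0
   P1   0    3    0   -4    0    0
   P2   0    0    0    0    3   -4
   P3   0    0   -2    2    0    0
   P4   0    0    0    0    0    2
   P5   0    0    2    0    0    0
   P6   3    0    0    0    0    0
   P7  -3    0    0    0    0    0

Candidate y = [3, 1, 1, 2, 2, 2, 0, 0]; check y·C column-wise:
  col T0: 3·0 + 1·0 + 1·0 + 2·0 + 2·0 + 2·0 + 0·3 + 0·-3 = 0
  col T1: 3·-1 + 1·3 + 1·0 + 2·0 + 2·0 + 2·0 = 0
  col T2: 3·0 + 1·0 + 1·0 + 2·-2 + 2·0 + 2·2 = 0
  col T3: 3·0 + 1·-4 + 1·0 + 2·2 + 2·0 + 2·0 = 0
  col T4: 3·-1 + 1·0 + 1·3 + 2·0 + 2·0 + 2·0 = 0
  col T5: 3·0 + 1·0 + 1·-4 + 2·0 + 2·2 + 2·0 = 0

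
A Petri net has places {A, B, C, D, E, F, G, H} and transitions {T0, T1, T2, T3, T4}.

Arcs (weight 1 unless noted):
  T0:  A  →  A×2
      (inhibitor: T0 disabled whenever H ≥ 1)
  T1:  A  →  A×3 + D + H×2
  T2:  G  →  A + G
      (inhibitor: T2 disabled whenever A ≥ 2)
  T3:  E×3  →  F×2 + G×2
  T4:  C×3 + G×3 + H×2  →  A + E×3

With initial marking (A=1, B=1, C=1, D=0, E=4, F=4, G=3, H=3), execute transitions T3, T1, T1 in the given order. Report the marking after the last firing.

(A=5, B=1, C=1, D=2, E=1, F=6, G=5, H=7)

step 1: fire T3:  (A=1, B=1, C=1, D=0, E=4, F=4, G=3, H=3) → (A=1, B=1, C=1, D=0, E=1, F=6, G=5, H=3)
step 2: fire T1:  (A=1, B=1, C=1, D=0, E=1, F=6, G=5, H=3) → (A=3, B=1, C=1, D=1, E=1, F=6, G=5, H=5)
step 3: fire T1:  (A=3, B=1, C=1, D=1, E=1, F=6, G=5, H=5) → (A=5, B=1, C=1, D=2, E=1, F=6, G=5, H=7)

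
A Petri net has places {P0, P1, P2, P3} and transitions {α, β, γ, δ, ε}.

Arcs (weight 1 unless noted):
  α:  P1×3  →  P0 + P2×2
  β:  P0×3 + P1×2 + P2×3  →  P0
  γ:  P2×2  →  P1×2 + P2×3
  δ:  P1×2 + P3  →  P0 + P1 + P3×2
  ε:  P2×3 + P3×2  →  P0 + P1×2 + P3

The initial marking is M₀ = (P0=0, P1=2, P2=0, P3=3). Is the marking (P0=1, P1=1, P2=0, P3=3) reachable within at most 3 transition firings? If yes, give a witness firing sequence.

NO — not reachable within 3 firings

depth 0: 1 marking
depth 1: 2 markings reached so far
depth 2: 2 markings reached so far
(frontier empty at depth 2; search complete)
target is not among the 2 markings reachable within 3 steps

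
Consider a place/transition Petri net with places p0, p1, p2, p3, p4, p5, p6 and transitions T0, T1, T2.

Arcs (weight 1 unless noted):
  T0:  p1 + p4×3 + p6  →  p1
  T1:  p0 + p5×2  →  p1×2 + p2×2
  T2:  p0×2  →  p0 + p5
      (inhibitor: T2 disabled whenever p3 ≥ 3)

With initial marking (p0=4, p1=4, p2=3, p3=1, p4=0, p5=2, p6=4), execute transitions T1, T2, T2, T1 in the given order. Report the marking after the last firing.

step 1: fire T1:  (p0=4, p1=4, p2=3, p3=1, p4=0, p5=2, p6=4) → (p0=3, p1=6, p2=5, p3=1, p4=0, p5=0, p6=4)
step 2: fire T2:  (p0=3, p1=6, p2=5, p3=1, p4=0, p5=0, p6=4) → (p0=2, p1=6, p2=5, p3=1, p4=0, p5=1, p6=4)
step 3: fire T2:  (p0=2, p1=6, p2=5, p3=1, p4=0, p5=1, p6=4) → (p0=1, p1=6, p2=5, p3=1, p4=0, p5=2, p6=4)
step 4: fire T1:  (p0=1, p1=6, p2=5, p3=1, p4=0, p5=2, p6=4) → (p0=0, p1=8, p2=7, p3=1, p4=0, p5=0, p6=4)

(p0=0, p1=8, p2=7, p3=1, p4=0, p5=0, p6=4)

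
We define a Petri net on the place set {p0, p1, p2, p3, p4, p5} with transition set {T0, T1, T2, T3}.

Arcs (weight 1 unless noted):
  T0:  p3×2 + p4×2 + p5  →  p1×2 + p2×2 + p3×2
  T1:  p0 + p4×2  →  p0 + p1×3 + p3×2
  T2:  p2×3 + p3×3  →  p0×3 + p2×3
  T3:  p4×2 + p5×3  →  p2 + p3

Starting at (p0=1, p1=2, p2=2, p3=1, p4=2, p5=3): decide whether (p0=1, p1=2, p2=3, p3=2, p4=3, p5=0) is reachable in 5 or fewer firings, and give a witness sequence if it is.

depth 0: 1 marking
depth 1: 3 markings reached so far
depth 2: 3 markings reached so far
(frontier empty at depth 2; search complete)
target is not among the 3 markings reachable within 5 steps

NO — not reachable within 5 firings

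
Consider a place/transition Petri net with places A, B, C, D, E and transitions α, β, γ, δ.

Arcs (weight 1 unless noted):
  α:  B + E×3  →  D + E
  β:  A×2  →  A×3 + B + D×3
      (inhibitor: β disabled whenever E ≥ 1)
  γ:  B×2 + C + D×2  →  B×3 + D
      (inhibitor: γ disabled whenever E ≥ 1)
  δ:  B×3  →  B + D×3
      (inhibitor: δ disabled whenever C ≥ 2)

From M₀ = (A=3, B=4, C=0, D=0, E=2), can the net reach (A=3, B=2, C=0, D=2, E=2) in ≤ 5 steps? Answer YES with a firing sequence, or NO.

NO — not reachable within 5 firings

depth 0: 1 marking
depth 1: 2 markings reached so far
depth 2: 2 markings reached so far
(frontier empty at depth 2; search complete)
target is not among the 2 markings reachable within 5 steps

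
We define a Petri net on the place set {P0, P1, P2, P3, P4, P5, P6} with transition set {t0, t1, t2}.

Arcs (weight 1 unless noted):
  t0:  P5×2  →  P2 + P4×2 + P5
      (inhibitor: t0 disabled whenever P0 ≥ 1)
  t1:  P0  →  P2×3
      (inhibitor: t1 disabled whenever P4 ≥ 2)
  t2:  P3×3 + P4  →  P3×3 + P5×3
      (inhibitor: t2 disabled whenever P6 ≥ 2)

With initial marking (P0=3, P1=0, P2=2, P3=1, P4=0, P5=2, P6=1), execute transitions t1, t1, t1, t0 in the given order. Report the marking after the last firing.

step 1: fire t1:  (P0=3, P1=0, P2=2, P3=1, P4=0, P5=2, P6=1) → (P0=2, P1=0, P2=5, P3=1, P4=0, P5=2, P6=1)
step 2: fire t1:  (P0=2, P1=0, P2=5, P3=1, P4=0, P5=2, P6=1) → (P0=1, P1=0, P2=8, P3=1, P4=0, P5=2, P6=1)
step 3: fire t1:  (P0=1, P1=0, P2=8, P3=1, P4=0, P5=2, P6=1) → (P0=0, P1=0, P2=11, P3=1, P4=0, P5=2, P6=1)
step 4: fire t0:  (P0=0, P1=0, P2=11, P3=1, P4=0, P5=2, P6=1) → (P0=0, P1=0, P2=12, P3=1, P4=2, P5=1, P6=1)

(P0=0, P1=0, P2=12, P3=1, P4=2, P5=1, P6=1)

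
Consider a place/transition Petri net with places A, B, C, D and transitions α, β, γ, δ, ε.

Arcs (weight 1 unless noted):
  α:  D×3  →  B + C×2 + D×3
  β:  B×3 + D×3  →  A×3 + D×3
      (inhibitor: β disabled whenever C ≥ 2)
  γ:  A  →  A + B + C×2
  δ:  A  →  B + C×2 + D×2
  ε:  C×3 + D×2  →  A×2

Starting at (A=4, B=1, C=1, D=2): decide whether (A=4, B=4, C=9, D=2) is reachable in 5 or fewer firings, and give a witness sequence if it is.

NO — not reachable within 5 firings

depth 0: 1 marking
depth 1: 3 markings reached so far
depth 2: 8 markings reached so far
depth 3: 15 markings reached so far
depth 4: 24 markings reached so far
depth 5: 37 markings reached so far
target is not among the 37 markings reachable within 5 steps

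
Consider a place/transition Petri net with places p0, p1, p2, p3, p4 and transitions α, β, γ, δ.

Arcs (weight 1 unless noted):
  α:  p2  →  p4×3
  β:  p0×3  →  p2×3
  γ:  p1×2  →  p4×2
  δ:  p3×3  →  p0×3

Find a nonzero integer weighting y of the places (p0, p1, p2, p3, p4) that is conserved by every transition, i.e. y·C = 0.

y = (p0:3, p1:1, p2:3, p3:3, p4:1)

Incidence matrix C (rows=places, cols=transitions):
        α    β    γ    δ
   p0   0   -3    0    3
   p1   0    0   -2    0
   p2  -1    3    0    0
   p3   0    0    0   -3
   p4   3    0    2    0

Candidate y = [3, 1, 3, 3, 1]; check y·C column-wise:
  col α: 3·0 + 1·0 + 3·-1 + 3·0 + 1·3 = 0
  col β: 3·-3 + 1·0 + 3·3 + 3·0 + 1·0 = 0
  col γ: 3·0 + 1·-2 + 3·0 + 3·0 + 1·2 = 0
  col δ: 3·3 + 1·0 + 3·0 + 3·-3 + 1·0 = 0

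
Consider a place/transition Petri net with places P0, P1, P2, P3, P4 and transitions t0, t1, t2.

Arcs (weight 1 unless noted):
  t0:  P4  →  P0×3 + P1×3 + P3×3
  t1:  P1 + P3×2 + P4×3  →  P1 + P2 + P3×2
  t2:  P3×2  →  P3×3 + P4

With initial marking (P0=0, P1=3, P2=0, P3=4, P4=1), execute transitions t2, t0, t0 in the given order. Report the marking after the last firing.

(P0=6, P1=9, P2=0, P3=11, P4=0)

step 1: fire t2:  (P0=0, P1=3, P2=0, P3=4, P4=1) → (P0=0, P1=3, P2=0, P3=5, P4=2)
step 2: fire t0:  (P0=0, P1=3, P2=0, P3=5, P4=2) → (P0=3, P1=6, P2=0, P3=8, P4=1)
step 3: fire t0:  (P0=3, P1=6, P2=0, P3=8, P4=1) → (P0=6, P1=9, P2=0, P3=11, P4=0)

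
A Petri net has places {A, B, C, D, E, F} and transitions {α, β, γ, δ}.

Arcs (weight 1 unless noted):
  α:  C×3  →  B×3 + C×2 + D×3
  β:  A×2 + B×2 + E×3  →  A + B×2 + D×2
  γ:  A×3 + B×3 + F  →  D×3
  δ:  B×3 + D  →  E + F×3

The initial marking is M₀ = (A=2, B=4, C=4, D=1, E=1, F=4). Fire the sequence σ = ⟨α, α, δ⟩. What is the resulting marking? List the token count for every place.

step 1: fire α:  (A=2, B=4, C=4, D=1, E=1, F=4) → (A=2, B=7, C=3, D=4, E=1, F=4)
step 2: fire α:  (A=2, B=7, C=3, D=4, E=1, F=4) → (A=2, B=10, C=2, D=7, E=1, F=4)
step 3: fire δ:  (A=2, B=10, C=2, D=7, E=1, F=4) → (A=2, B=7, C=2, D=6, E=2, F=7)

(A=2, B=7, C=2, D=6, E=2, F=7)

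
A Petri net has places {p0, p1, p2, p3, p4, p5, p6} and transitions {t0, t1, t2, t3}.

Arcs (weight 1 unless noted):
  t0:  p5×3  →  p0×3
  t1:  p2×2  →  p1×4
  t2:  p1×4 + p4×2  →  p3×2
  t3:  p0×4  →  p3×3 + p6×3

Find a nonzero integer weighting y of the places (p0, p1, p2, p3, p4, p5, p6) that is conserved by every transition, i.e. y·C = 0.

y = (p0:0, p1:1, p2:2, p3:0, p4:-2, p5:0, p6:0)

Incidence matrix C (rows=places, cols=transitions):
       t0   t1   t2   t3
   p0   3    0    0   -4
   p1   0    4   -4    0
   p2   0   -2    0    0
   p3   0    0    2    3
   p4   0    0   -2    0
   p5  -3    0    0    0
   p6   0    0    0    3

Candidate y = [0, 1, 2, 0, -2, 0, 0]; check y·C column-wise:
  col t0: 0·3 + 1·0 + 2·0 + -2·0 + 0·-3 = 0
  col t1: 1·4 + 2·-2 + -2·0 = 0
  col t2: 1·-4 + 2·0 + 0·2 + -2·-2 = 0
  col t3: 0·-4 + 1·0 + 2·0 + 0·3 + -2·0 + 0·3 = 0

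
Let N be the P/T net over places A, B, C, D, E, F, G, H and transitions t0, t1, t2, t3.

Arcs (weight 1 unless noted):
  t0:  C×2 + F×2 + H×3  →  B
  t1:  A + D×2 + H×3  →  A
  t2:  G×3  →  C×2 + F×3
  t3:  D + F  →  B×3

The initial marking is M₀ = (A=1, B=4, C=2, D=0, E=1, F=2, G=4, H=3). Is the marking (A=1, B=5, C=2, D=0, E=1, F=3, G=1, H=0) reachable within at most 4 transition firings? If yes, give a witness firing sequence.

YES — reachable via ⟨t0, t2⟩ (2 firings)

step 1: fire t0:  (A=1, B=4, C=2, D=0, E=1, F=2, G=4, H=3) → (A=1, B=5, C=0, D=0, E=1, F=0, G=4, H=0)
step 2: fire t2:  (A=1, B=5, C=0, D=0, E=1, F=0, G=4, H=0) → (A=1, B=5, C=2, D=0, E=1, F=3, G=1, H=0)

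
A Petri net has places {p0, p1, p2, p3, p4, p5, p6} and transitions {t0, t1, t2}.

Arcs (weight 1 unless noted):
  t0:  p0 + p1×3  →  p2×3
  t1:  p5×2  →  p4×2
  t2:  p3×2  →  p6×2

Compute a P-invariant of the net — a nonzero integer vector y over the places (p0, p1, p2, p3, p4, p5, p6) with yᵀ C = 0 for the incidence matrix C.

Incidence matrix C (rows=places, cols=transitions):
       t0   t1   t2
   p0  -1    0    0
   p1  -3    0    0
   p2   3    0    0
   p3   0    0   -2
   p4   0    2    0
   p5   0   -2    0
   p6   0    0    2

Candidate y = [3, -1, 0, 0, 0, 0, 0]; check y·C column-wise:
  col t0: 3·-1 + -1·-3 + 0·3 = 0
  col t1: 3·0 + -1·0 + 0·2 + 0·-2 = 0
  col t2: 3·0 + -1·0 + 0·-2 + 0·2 = 0

y = (p0:3, p1:-1, p2:0, p3:0, p4:0, p5:0, p6:0)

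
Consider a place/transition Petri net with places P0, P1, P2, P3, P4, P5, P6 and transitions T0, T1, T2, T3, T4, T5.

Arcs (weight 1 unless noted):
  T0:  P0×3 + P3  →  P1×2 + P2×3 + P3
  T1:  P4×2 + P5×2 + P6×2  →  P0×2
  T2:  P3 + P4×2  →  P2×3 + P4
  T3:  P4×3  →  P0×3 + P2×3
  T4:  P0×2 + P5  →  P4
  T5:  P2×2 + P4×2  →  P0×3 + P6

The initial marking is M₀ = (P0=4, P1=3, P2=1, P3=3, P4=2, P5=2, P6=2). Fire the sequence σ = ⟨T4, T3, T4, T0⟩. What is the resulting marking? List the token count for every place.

step 1: fire T4:  (P0=4, P1=3, P2=1, P3=3, P4=2, P5=2, P6=2) → (P0=2, P1=3, P2=1, P3=3, P4=3, P5=1, P6=2)
step 2: fire T3:  (P0=2, P1=3, P2=1, P3=3, P4=3, P5=1, P6=2) → (P0=5, P1=3, P2=4, P3=3, P4=0, P5=1, P6=2)
step 3: fire T4:  (P0=5, P1=3, P2=4, P3=3, P4=0, P5=1, P6=2) → (P0=3, P1=3, P2=4, P3=3, P4=1, P5=0, P6=2)
step 4: fire T0:  (P0=3, P1=3, P2=4, P3=3, P4=1, P5=0, P6=2) → (P0=0, P1=5, P2=7, P3=3, P4=1, P5=0, P6=2)

(P0=0, P1=5, P2=7, P3=3, P4=1, P5=0, P6=2)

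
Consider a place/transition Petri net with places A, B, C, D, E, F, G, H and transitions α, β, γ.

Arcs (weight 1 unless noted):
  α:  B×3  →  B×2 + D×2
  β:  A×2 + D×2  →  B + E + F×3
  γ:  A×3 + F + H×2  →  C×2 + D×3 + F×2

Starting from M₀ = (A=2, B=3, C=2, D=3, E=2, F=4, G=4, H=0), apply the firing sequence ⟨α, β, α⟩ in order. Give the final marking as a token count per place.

(A=0, B=2, C=2, D=5, E=3, F=7, G=4, H=0)

step 1: fire α:  (A=2, B=3, C=2, D=3, E=2, F=4, G=4, H=0) → (A=2, B=2, C=2, D=5, E=2, F=4, G=4, H=0)
step 2: fire β:  (A=2, B=2, C=2, D=5, E=2, F=4, G=4, H=0) → (A=0, B=3, C=2, D=3, E=3, F=7, G=4, H=0)
step 3: fire α:  (A=0, B=3, C=2, D=3, E=3, F=7, G=4, H=0) → (A=0, B=2, C=2, D=5, E=3, F=7, G=4, H=0)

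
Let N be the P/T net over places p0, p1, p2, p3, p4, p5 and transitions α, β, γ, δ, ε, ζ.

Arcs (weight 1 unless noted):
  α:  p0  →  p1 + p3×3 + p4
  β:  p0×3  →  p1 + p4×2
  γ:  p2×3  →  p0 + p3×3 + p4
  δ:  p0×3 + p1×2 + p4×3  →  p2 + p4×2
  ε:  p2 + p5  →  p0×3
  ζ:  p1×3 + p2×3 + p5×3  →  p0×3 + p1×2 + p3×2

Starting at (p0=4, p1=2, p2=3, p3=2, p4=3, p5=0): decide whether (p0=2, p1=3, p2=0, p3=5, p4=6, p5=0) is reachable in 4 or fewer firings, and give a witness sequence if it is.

YES — reachable via ⟨β, γ⟩ (2 firings)

step 1: fire β:  (p0=4, p1=2, p2=3, p3=2, p4=3, p5=0) → (p0=1, p1=3, p2=3, p3=2, p4=5, p5=0)
step 2: fire γ:  (p0=1, p1=3, p2=3, p3=2, p4=5, p5=0) → (p0=2, p1=3, p2=0, p3=5, p4=6, p5=0)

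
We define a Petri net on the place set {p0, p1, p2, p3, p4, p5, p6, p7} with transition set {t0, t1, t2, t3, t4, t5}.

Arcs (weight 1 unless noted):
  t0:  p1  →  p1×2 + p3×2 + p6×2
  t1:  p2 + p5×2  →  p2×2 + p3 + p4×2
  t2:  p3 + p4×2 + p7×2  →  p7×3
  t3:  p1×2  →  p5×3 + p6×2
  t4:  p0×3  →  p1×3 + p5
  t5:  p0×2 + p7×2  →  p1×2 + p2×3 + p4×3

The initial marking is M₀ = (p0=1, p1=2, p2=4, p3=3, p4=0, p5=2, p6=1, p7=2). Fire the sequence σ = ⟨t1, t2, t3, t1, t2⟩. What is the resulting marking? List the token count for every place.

step 1: fire t1:  (p0=1, p1=2, p2=4, p3=3, p4=0, p5=2, p6=1, p7=2) → (p0=1, p1=2, p2=5, p3=4, p4=2, p5=0, p6=1, p7=2)
step 2: fire t2:  (p0=1, p1=2, p2=5, p3=4, p4=2, p5=0, p6=1, p7=2) → (p0=1, p1=2, p2=5, p3=3, p4=0, p5=0, p6=1, p7=3)
step 3: fire t3:  (p0=1, p1=2, p2=5, p3=3, p4=0, p5=0, p6=1, p7=3) → (p0=1, p1=0, p2=5, p3=3, p4=0, p5=3, p6=3, p7=3)
step 4: fire t1:  (p0=1, p1=0, p2=5, p3=3, p4=0, p5=3, p6=3, p7=3) → (p0=1, p1=0, p2=6, p3=4, p4=2, p5=1, p6=3, p7=3)
step 5: fire t2:  (p0=1, p1=0, p2=6, p3=4, p4=2, p5=1, p6=3, p7=3) → (p0=1, p1=0, p2=6, p3=3, p4=0, p5=1, p6=3, p7=4)

(p0=1, p1=0, p2=6, p3=3, p4=0, p5=1, p6=3, p7=4)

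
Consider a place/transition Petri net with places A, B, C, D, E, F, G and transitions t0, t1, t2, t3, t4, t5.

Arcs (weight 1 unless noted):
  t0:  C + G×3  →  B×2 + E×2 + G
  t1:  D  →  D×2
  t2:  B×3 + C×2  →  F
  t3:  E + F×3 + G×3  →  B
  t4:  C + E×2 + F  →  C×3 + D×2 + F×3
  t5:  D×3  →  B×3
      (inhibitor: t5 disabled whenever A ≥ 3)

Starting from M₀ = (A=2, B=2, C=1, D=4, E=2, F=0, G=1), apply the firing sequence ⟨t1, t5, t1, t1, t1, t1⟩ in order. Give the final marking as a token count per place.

step 1: fire t1:  (A=2, B=2, C=1, D=4, E=2, F=0, G=1) → (A=2, B=2, C=1, D=5, E=2, F=0, G=1)
step 2: fire t5:  (A=2, B=2, C=1, D=5, E=2, F=0, G=1) → (A=2, B=5, C=1, D=2, E=2, F=0, G=1)
step 3: fire t1:  (A=2, B=5, C=1, D=2, E=2, F=0, G=1) → (A=2, B=5, C=1, D=3, E=2, F=0, G=1)
step 4: fire t1:  (A=2, B=5, C=1, D=3, E=2, F=0, G=1) → (A=2, B=5, C=1, D=4, E=2, F=0, G=1)
step 5: fire t1:  (A=2, B=5, C=1, D=4, E=2, F=0, G=1) → (A=2, B=5, C=1, D=5, E=2, F=0, G=1)
step 6: fire t1:  (A=2, B=5, C=1, D=5, E=2, F=0, G=1) → (A=2, B=5, C=1, D=6, E=2, F=0, G=1)

(A=2, B=5, C=1, D=6, E=2, F=0, G=1)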